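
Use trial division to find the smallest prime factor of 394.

2

394 is even: 2 divides it.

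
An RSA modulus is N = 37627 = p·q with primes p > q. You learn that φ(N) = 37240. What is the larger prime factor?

197

φ(n) = (p−1)(q−1) = n − (p+q) + 1, so p + q = 37627 − 37240 + 1 = 388.
p and q are the roots of t² − 388t + 37627 = 0.
Discriminant: 388² − 4·37627 = 150544 − 150508 = 36; √36 = 6.
q = (388 − 6)/2 = 191, p = (388 + 6)/2 = 197.
Check: 191 · 197 = 37627.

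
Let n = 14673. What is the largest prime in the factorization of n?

73

14673 = 3 · 4891
4891 = 67 · 73
73 is prime.
So 14673 = 3 · 67 · 73; the largest prime factor is 73.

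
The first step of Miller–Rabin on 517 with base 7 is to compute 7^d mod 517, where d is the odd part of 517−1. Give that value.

517 − 1 = 516 = 2^2 · 129, so d = 129.
7^1 ≡ 7 (mod 517)
7^2 ≡ 7^2 = 49 ≡ 49 (mod 517)
7^4 ≡ 49^2 = 2401 ≡ 333 (mod 517)
7^8 ≡ 333^2 = 110889 ≡ 251 (mod 517)
7^16 ≡ 251^2 = 63001 ≡ 444 (mod 517)
7^32 ≡ 444^2 = 197136 ≡ 159 (mod 517)
7^64 ≡ 159^2 = 25281 ≡ 465 (mod 517)
7^128 ≡ 465^2 = 216225 ≡ 119 (mod 517)
129 = 128 + 1 in binary powers of 2.
So 7^129 ≡ 119 · 7 ≡ 316 (mod 517).
Squaring chain: 316 → 75; never reaches −1, so base 7 is a Miller–Rabin witness that 517 is composite.

316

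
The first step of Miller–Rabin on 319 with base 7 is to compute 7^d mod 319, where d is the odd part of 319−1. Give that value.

319 − 1 = 318 = 2^1 · 159, so d = 159.
7^1 ≡ 7 (mod 319)
7^2 ≡ 7^2 = 49 ≡ 49 (mod 319)
7^4 ≡ 49^2 = 2401 ≡ 168 (mod 319)
7^8 ≡ 168^2 = 28224 ≡ 152 (mod 319)
7^16 ≡ 152^2 = 23104 ≡ 136 (mod 319)
7^32 ≡ 136^2 = 18496 ≡ 313 (mod 319)
7^64 ≡ 313^2 = 97969 ≡ 36 (mod 319)
7^128 ≡ 36^2 = 1296 ≡ 20 (mod 319)
159 = 128 + 16 + 8 + 4 + 2 + 1 in binary powers of 2.
So 7^159 ≡ 20 · 136 · 152 · 168 · 49 · 7 ≡ 74 (mod 319).
Squaring chain: 74; never reaches −1, so base 7 is a Miller–Rabin witness that 319 is composite.

74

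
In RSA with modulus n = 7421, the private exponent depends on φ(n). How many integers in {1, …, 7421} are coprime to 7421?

7200

Factor: 7421 = 41 · 181.
φ(7421) = (41−1) · (181−1) = 40 · 180 = 7200.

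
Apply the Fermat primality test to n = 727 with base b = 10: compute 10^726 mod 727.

10^1 ≡ 10 (mod 727)
10^2 ≡ 10^2 = 100 ≡ 100 (mod 727)
10^4 ≡ 100^2 = 10000 ≡ 549 (mod 727)
10^8 ≡ 549^2 = 301401 ≡ 423 (mod 727)
10^16 ≡ 423^2 = 178929 ≡ 87 (mod 727)
10^32 ≡ 87^2 = 7569 ≡ 299 (mod 727)
10^64 ≡ 299^2 = 89401 ≡ 707 (mod 727)
10^128 ≡ 707^2 = 499849 ≡ 400 (mod 727)
10^256 ≡ 400^2 = 160000 ≡ 60 (mod 727)
10^512 ≡ 60^2 = 3600 ≡ 692 (mod 727)
726 = 512 + 128 + 64 + 16 + 4 + 2 in binary powers of 2.
So 10^726 ≡ 692 · 400 · 707 · 87 · 549 · 100 ≡ 1 (mod 727).
Since the result is 1, base 10 gives no evidence that 727 is composite.

1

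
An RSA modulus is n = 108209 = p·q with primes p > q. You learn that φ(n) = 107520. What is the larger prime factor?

449

φ(n) = (p−1)(q−1) = n − (p+q) + 1, so p + q = 108209 − 107520 + 1 = 690.
p and q are the roots of t² − 690t + 108209 = 0.
Discriminant: 690² − 4·108209 = 476100 − 432836 = 43264; √43264 = 208.
q = (690 − 208)/2 = 241, p = (690 + 208)/2 = 449.
Check: 241 · 449 = 108209.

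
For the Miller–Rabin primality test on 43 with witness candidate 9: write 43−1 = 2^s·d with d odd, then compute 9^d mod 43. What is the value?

1

43 − 1 = 42 = 2^1 · 21, so d = 21.
9^1 ≡ 9 (mod 43)
9^2 ≡ 9^2 = 81 ≡ 38 (mod 43)
9^4 ≡ 38^2 = 1444 ≡ 25 (mod 43)
9^8 ≡ 25^2 = 625 ≡ 23 (mod 43)
9^16 ≡ 23^2 = 529 ≡ 13 (mod 43)
21 = 16 + 4 + 1 in binary powers of 2.
So 9^21 ≡ 13 · 25 · 9 ≡ 1 (mod 43).
Since 9^d ≡ 1 (mod 43), base 9 does not prove 43 composite.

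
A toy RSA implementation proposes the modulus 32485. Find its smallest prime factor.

32485 is odd.
Digit sum 22, not divisible by 3.
Ends in 5: divisible by 5.

5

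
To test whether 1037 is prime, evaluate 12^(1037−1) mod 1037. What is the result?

12^1 ≡ 12 (mod 1037)
12^2 ≡ 12^2 = 144 ≡ 144 (mod 1037)
12^4 ≡ 144^2 = 20736 ≡ 1033 (mod 1037)
12^8 ≡ 1033^2 = 1067089 ≡ 16 (mod 1037)
12^16 ≡ 16^2 = 256 ≡ 256 (mod 1037)
12^32 ≡ 256^2 = 65536 ≡ 205 (mod 1037)
12^64 ≡ 205^2 = 42025 ≡ 545 (mod 1037)
12^128 ≡ 545^2 = 297025 ≡ 443 (mod 1037)
12^256 ≡ 443^2 = 196249 ≡ 256 (mod 1037)
12^512 ≡ 256^2 = 65536 ≡ 205 (mod 1037)
12^1024 ≡ 205^2 = 42025 ≡ 545 (mod 1037)
1036 = 1024 + 8 + 4 in binary powers of 2.
So 12^1036 ≡ 545 · 16 · 1033 ≡ 378 (mod 1037).
Since 378 ≠ 1, base 12 is a Fermat witness: 1037 is composite.

378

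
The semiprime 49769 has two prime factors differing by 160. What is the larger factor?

Since p = q + 160, we have 49769 = q(q + 160), so q² + 160q − 49769 = 0.
Discriminant: 160² + 4·49769 = 25600 + 199076 = 224676; √224676 = 474.
q = (−160 + 474)/2 = 157, and p = q + 160 = 317.
Check: 157 · 317 = 49769.

317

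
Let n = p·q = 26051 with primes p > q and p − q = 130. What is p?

Since p = q + 130, we have 26051 = q(q + 130), so q² + 130q − 26051 = 0.
Discriminant: 130² + 4·26051 = 16900 + 104204 = 121104; √121104 = 348.
q = (−130 + 348)/2 = 109, and p = q + 130 = 239.
Check: 109 · 239 = 26051.

239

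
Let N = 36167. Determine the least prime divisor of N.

36167 is odd.
Digit sum 23, not divisible by 3.
Ends in 7: not divisible by 5.
7: 36167 = 7·5166 + 5
11: 36167 = 11·3287 + 10
13: 36167 = 13·2782 + 1
17: 36167 = 17·2127 + 8
19: 36167 = 19·1903 + 10
23: 36167 = 23·1572 + 11
29: 36167 = 29·1247 + 4
31: 36167 = 31·1166 + 21
37: 36167 = 37·977 + 18
41: 36167 = 41·882 + 5
43: 36167 = 43·841 + 4
47: 36167 = 47·769 + 24
53: 36167 = 53·682 + 21
59: 36167 = 59·613

59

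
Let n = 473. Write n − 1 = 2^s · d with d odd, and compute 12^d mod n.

331

473 − 1 = 472 = 2^3 · 59, so d = 59.
12^1 ≡ 12 (mod 473)
12^2 ≡ 12^2 = 144 ≡ 144 (mod 473)
12^4 ≡ 144^2 = 20736 ≡ 397 (mod 473)
12^8 ≡ 397^2 = 157609 ≡ 100 (mod 473)
12^16 ≡ 100^2 = 10000 ≡ 67 (mod 473)
12^32 ≡ 67^2 = 4489 ≡ 232 (mod 473)
59 = 32 + 16 + 8 + 2 + 1 in binary powers of 2.
So 12^59 ≡ 232 · 67 · 100 · 144 · 12 ≡ 331 (mod 473).
Squaring chain: 331 → 298 → 353; never reaches −1, so base 12 is a Miller–Rabin witness that 473 is composite.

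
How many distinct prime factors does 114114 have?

6

114114 = 2 · 57057
57057 = 3 · 19019
19019 = 7 · 2717
2717 = 11 · 247
247 = 13 · 19
114114 = 2 · 3 · 7 · 11 · 13 · 19, which has 6 distinct prime factors.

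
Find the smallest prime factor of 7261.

7261 is odd.
Digit sum 16, not divisible by 3.
Ends in 1: not divisible by 5.
7: 7261 = 7·1037 + 2
11: 7261 = 11·660 + 1
13: 7261 = 13·558 + 7
17: 7261 = 17·427 + 2
19: 7261 = 19·382 + 3
23: 7261 = 23·315 + 16
29: 7261 = 29·250 + 11
31: 7261 = 31·234 + 7
37: 7261 = 37·196 + 9
41: 7261 = 41·177 + 4
43: 7261 = 43·168 + 37
47: 7261 = 47·154 + 23
53: 7261 = 53·137

53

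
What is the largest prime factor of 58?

29

58 = 2 · 29
29 is prime.
So 58 = 2 · 29; the largest prime factor is 29.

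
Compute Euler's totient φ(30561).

Factor: 30561 = 3 · 61 · 167.
φ(30561) = (3−1) · (61−1) · (167−1) = 2 · 60 · 166 = 19920.

19920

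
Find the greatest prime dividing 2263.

2263 = 31 · 73
73 is prime.
So 2263 = 31 · 73; the largest prime factor is 73.

73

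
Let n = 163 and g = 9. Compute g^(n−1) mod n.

1

9^1 ≡ 9 (mod 163)
9^2 ≡ 9^2 = 81 ≡ 81 (mod 163)
9^4 ≡ 81^2 = 6561 ≡ 41 (mod 163)
9^8 ≡ 41^2 = 1681 ≡ 51 (mod 163)
9^16 ≡ 51^2 = 2601 ≡ 156 (mod 163)
9^32 ≡ 156^2 = 24336 ≡ 49 (mod 163)
9^64 ≡ 49^2 = 2401 ≡ 119 (mod 163)
9^128 ≡ 119^2 = 14161 ≡ 143 (mod 163)
162 = 128 + 32 + 2 in binary powers of 2.
So 9^162 ≡ 143 · 49 · 81 ≡ 1 (mod 163).
Since the result is 1, base 9 gives no evidence that 163 is composite.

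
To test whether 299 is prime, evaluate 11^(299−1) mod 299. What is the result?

11^1 ≡ 11 (mod 299)
11^2 ≡ 11^2 = 121 ≡ 121 (mod 299)
11^4 ≡ 121^2 = 14641 ≡ 289 (mod 299)
11^8 ≡ 289^2 = 83521 ≡ 100 (mod 299)
11^16 ≡ 100^2 = 10000 ≡ 133 (mod 299)
11^32 ≡ 133^2 = 17689 ≡ 48 (mod 299)
11^64 ≡ 48^2 = 2304 ≡ 211 (mod 299)
11^128 ≡ 211^2 = 44521 ≡ 269 (mod 299)
11^256 ≡ 269^2 = 72361 ≡ 3 (mod 299)
298 = 256 + 32 + 8 + 2 in binary powers of 2.
So 11^298 ≡ 3 · 48 · 100 · 121 ≡ 127 (mod 299).
Since 127 ≠ 1, base 11 is a Fermat witness: 299 is composite.

127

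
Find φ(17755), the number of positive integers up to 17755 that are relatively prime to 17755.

13728

Factor: 17755 = 5 · 53 · 67.
φ(17755) = (5−1) · (53−1) · (67−1) = 4 · 52 · 66 = 13728.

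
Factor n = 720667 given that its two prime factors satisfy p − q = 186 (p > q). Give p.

Since p = q + 186, we have 720667 = q(q + 186), so q² + 186q − 720667 = 0.
Discriminant: 186² + 4·720667 = 34596 + 2882668 = 2917264; √2917264 = 1708.
q = (−186 + 1708)/2 = 761, and p = q + 186 = 947.
Check: 761 · 947 = 720667.

947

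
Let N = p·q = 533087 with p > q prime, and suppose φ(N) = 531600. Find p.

887

φ(n) = (p−1)(q−1) = n − (p+q) + 1, so p + q = 533087 − 531600 + 1 = 1488.
p and q are the roots of t² − 1488t + 533087 = 0.
Discriminant: 1488² − 4·533087 = 2214144 − 2132348 = 81796; √81796 = 286.
q = (1488 − 286)/2 = 601, p = (1488 + 286)/2 = 887.
Check: 601 · 887 = 533087.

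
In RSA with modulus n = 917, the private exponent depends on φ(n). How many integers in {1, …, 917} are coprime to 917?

Factor: 917 = 7 · 131.
φ(917) = (7−1) · (131−1) = 6 · 130 = 780.

780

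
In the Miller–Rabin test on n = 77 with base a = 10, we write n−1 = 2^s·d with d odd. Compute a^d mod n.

77 − 1 = 76 = 2^2 · 19, so d = 19.
10^1 ≡ 10 (mod 77)
10^2 ≡ 10^2 = 100 ≡ 23 (mod 77)
10^4 ≡ 23^2 = 529 ≡ 67 (mod 77)
10^8 ≡ 67^2 = 4489 ≡ 23 (mod 77)
10^16 ≡ 23^2 = 529 ≡ 67 (mod 77)
19 = 16 + 2 + 1 in binary powers of 2.
So 10^19 ≡ 67 · 23 · 10 ≡ 10 (mod 77).
Squaring chain: 10 → 23; never reaches −1, so base 10 is a Miller–Rabin witness that 77 is composite.

10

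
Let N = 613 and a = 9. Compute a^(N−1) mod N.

9^1 ≡ 9 (mod 613)
9^2 ≡ 9^2 = 81 ≡ 81 (mod 613)
9^4 ≡ 81^2 = 6561 ≡ 431 (mod 613)
9^8 ≡ 431^2 = 185761 ≡ 22 (mod 613)
9^16 ≡ 22^2 = 484 ≡ 484 (mod 613)
9^32 ≡ 484^2 = 234256 ≡ 90 (mod 613)
9^64 ≡ 90^2 = 8100 ≡ 131 (mod 613)
9^128 ≡ 131^2 = 17161 ≡ 610 (mod 613)
9^256 ≡ 610^2 = 372100 ≡ 9 (mod 613)
9^512 ≡ 9^2 = 81 ≡ 81 (mod 613)
612 = 512 + 64 + 32 + 4 in binary powers of 2.
So 9^612 ≡ 81 · 131 · 90 · 431 ≡ 1 (mod 613).
Since the result is 1, base 9 gives no evidence that 613 is composite.

1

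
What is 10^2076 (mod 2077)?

777

10^1 ≡ 10 (mod 2077)
10^2 ≡ 10^2 = 100 ≡ 100 (mod 2077)
10^4 ≡ 100^2 = 10000 ≡ 1692 (mod 2077)
10^8 ≡ 1692^2 = 2862864 ≡ 758 (mod 2077)
10^16 ≡ 758^2 = 574564 ≡ 1312 (mod 2077)
10^32 ≡ 1312^2 = 1721344 ≡ 1588 (mod 2077)
10^64 ≡ 1588^2 = 2521744 ≡ 266 (mod 2077)
10^128 ≡ 266^2 = 70756 ≡ 138 (mod 2077)
10^256 ≡ 138^2 = 19044 ≡ 351 (mod 2077)
10^512 ≡ 351^2 = 123201 ≡ 658 (mod 2077)
10^1024 ≡ 658^2 = 432964 ≡ 948 (mod 2077)
10^2048 ≡ 948^2 = 898704 ≡ 1440 (mod 2077)
2076 = 2048 + 16 + 8 + 4 in binary powers of 2.
So 10^2076 ≡ 1440 · 1312 · 758 · 1692 ≡ 777 (mod 2077).
Since 777 ≠ 1, base 10 is a Fermat witness: 2077 is composite.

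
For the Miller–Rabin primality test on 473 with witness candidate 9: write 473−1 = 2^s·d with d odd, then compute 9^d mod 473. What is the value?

203

473 − 1 = 472 = 2^3 · 59, so d = 59.
9^1 ≡ 9 (mod 473)
9^2 ≡ 9^2 = 81 ≡ 81 (mod 473)
9^4 ≡ 81^2 = 6561 ≡ 412 (mod 473)
9^8 ≡ 412^2 = 169744 ≡ 410 (mod 473)
9^16 ≡ 410^2 = 168100 ≡ 185 (mod 473)
9^32 ≡ 185^2 = 34225 ≡ 169 (mod 473)
59 = 32 + 16 + 8 + 2 + 1 in binary powers of 2.
So 9^59 ≡ 169 · 185 · 410 · 81 · 9 ≡ 203 (mod 473).
Squaring chain: 203 → 58 → 53; never reaches −1, so base 9 is a Miller–Rabin witness that 473 is composite.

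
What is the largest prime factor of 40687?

40687 = 23 · 1769
1769 = 29 · 61
61 is prime.
So 40687 = 23 · 29 · 61; the largest prime factor is 61.

61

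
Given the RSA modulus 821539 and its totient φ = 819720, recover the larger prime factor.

φ(n) = (p−1)(q−1) = n − (p+q) + 1, so p + q = 821539 − 819720 + 1 = 1820.
p and q are the roots of t² − 1820t + 821539 = 0.
Discriminant: 1820² − 4·821539 = 3312400 − 3286156 = 26244; √26244 = 162.
q = (1820 − 162)/2 = 829, p = (1820 + 162)/2 = 991.
Check: 829 · 991 = 821539.

991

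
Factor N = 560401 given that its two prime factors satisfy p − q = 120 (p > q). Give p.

Since p = q + 120, we have 560401 = q(q + 120), so q² + 120q − 560401 = 0.
Discriminant: 120² + 4·560401 = 14400 + 2241604 = 2256004; √2256004 = 1502.
q = (−120 + 1502)/2 = 691, and p = q + 120 = 811.
Check: 691 · 811 = 560401.

811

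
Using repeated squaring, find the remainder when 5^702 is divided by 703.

628

5^1 ≡ 5 (mod 703)
5^2 ≡ 5^2 = 25 ≡ 25 (mod 703)
5^4 ≡ 25^2 = 625 ≡ 625 (mod 703)
5^8 ≡ 625^2 = 390625 ≡ 460 (mod 703)
5^16 ≡ 460^2 = 211600 ≡ 700 (mod 703)
5^32 ≡ 700^2 = 490000 ≡ 9 (mod 703)
5^64 ≡ 9^2 = 81 ≡ 81 (mod 703)
5^128 ≡ 81^2 = 6561 ≡ 234 (mod 703)
5^256 ≡ 234^2 = 54756 ≡ 625 (mod 703)
5^512 ≡ 625^2 = 390625 ≡ 460 (mod 703)
702 = 512 + 128 + 32 + 16 + 8 + 4 + 2 in binary powers of 2.
So 5^702 ≡ 460 · 234 · 9 · 700 · 460 · 625 · 25 ≡ 628 (mod 703).
Since 628 ≠ 1, base 5 is a Fermat witness: 703 is composite.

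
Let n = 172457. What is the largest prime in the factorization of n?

79

172457 = 37 · 4661
4661 = 59 · 79
79 is prime.
So 172457 = 37 · 59 · 79; the largest prime factor is 79.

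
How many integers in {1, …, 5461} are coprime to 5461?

5292

Factor: 5461 = 43 · 127.
φ(5461) = (43−1) · (127−1) = 42 · 126 = 5292.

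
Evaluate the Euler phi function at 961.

Factor: 961 = 31^2.
φ(961) = 31^1·(31−1) = 930.

930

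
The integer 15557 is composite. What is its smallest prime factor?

47

15557 is odd.
Digit sum 23, not divisible by 3.
Ends in 7: not divisible by 5.
7: 15557 = 7·2222 + 3
11: 15557 = 11·1414 + 3
13: 15557 = 13·1196 + 9
17: 15557 = 17·915 + 2
19: 15557 = 19·818 + 15
23: 15557 = 23·676 + 9
29: 15557 = 29·536 + 13
31: 15557 = 31·501 + 26
37: 15557 = 37·420 + 17
41: 15557 = 41·379 + 18
43: 15557 = 43·361 + 34
47: 15557 = 47·331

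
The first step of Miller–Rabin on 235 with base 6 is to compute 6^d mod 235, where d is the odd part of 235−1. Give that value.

36

235 − 1 = 234 = 2^1 · 117, so d = 117.
6^1 ≡ 6 (mod 235)
6^2 ≡ 6^2 = 36 ≡ 36 (mod 235)
6^4 ≡ 36^2 = 1296 ≡ 121 (mod 235)
6^8 ≡ 121^2 = 14641 ≡ 71 (mod 235)
6^16 ≡ 71^2 = 5041 ≡ 106 (mod 235)
6^32 ≡ 106^2 = 11236 ≡ 191 (mod 235)
6^64 ≡ 191^2 = 36481 ≡ 56 (mod 235)
117 = 64 + 32 + 16 + 4 + 1 in binary powers of 2.
So 6^117 ≡ 56 · 191 · 106 · 121 · 6 ≡ 36 (mod 235).
Squaring chain: 36; never reaches −1, so base 6 is a Miller–Rabin witness that 235 is composite.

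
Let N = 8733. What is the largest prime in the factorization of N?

8733 = 3 · 2911
2911 = 41 · 71
71 is prime.
So 8733 = 3 · 41 · 71; the largest prime factor is 71.

71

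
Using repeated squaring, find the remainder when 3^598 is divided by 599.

1

3^1 ≡ 3 (mod 599)
3^2 ≡ 3^2 = 9 ≡ 9 (mod 599)
3^4 ≡ 9^2 = 81 ≡ 81 (mod 599)
3^8 ≡ 81^2 = 6561 ≡ 571 (mod 599)
3^16 ≡ 571^2 = 326041 ≡ 185 (mod 599)
3^32 ≡ 185^2 = 34225 ≡ 82 (mod 599)
3^64 ≡ 82^2 = 6724 ≡ 135 (mod 599)
3^128 ≡ 135^2 = 18225 ≡ 255 (mod 599)
3^256 ≡ 255^2 = 65025 ≡ 333 (mod 599)
3^512 ≡ 333^2 = 110889 ≡ 74 (mod 599)
598 = 512 + 64 + 16 + 4 + 2 in binary powers of 2.
So 3^598 ≡ 74 · 135 · 185 · 81 · 9 ≡ 1 (mod 599).
Since the result is 1, base 3 gives no evidence that 599 is composite.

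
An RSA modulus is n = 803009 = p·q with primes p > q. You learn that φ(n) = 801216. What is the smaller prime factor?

857

φ(n) = (p−1)(q−1) = n − (p+q) + 1, so p + q = 803009 − 801216 + 1 = 1794.
p and q are the roots of t² − 1794t + 803009 = 0.
Discriminant: 1794² − 4·803009 = 3218436 − 3212036 = 6400; √6400 = 80.
q = (1794 − 80)/2 = 857, p = (1794 + 80)/2 = 937.
Check: 857 · 937 = 803009.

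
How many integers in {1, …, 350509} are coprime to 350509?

334560

Factor: 350509 = 41 · 83 · 103.
φ(350509) = (41−1) · (83−1) · (103−1) = 40 · 82 · 102 = 334560.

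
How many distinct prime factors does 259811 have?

259811 = 17^2 · 899
899 = 29 · 31
259811 = 17^2 · 29 · 31, which has 3 distinct prime factors.

3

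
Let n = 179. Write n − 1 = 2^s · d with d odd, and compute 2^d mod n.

179 − 1 = 178 = 2^1 · 89, so d = 89.
2^1 ≡ 2 (mod 179)
2^2 ≡ 2^2 = 4 ≡ 4 (mod 179)
2^4 ≡ 4^2 = 16 ≡ 16 (mod 179)
2^8 ≡ 16^2 = 256 ≡ 77 (mod 179)
2^16 ≡ 77^2 = 5929 ≡ 22 (mod 179)
2^32 ≡ 22^2 = 484 ≡ 126 (mod 179)
2^64 ≡ 126^2 = 15876 ≡ 124 (mod 179)
89 = 64 + 16 + 8 + 1 in binary powers of 2.
So 2^89 ≡ 124 · 22 · 77 · 2 ≡ 178 (mod 179).
Since 2^d ≡ 178 (mod 179), base 2 does not prove 179 composite.

178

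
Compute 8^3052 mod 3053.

8^1 ≡ 8 (mod 3053)
8^2 ≡ 8^2 = 64 ≡ 64 (mod 3053)
8^4 ≡ 64^2 = 4096 ≡ 1043 (mod 3053)
8^8 ≡ 1043^2 = 1087849 ≡ 981 (mod 3053)
8^16 ≡ 981^2 = 962361 ≡ 666 (mod 3053)
8^32 ≡ 666^2 = 443556 ≡ 871 (mod 3053)
8^64 ≡ 871^2 = 758641 ≡ 1497 (mod 3053)
8^128 ≡ 1497^2 = 2241009 ≡ 107 (mod 3053)
8^256 ≡ 107^2 = 11449 ≡ 2290 (mod 3053)
8^512 ≡ 2290^2 = 5244100 ≡ 2099 (mod 3053)
8^1024 ≡ 2099^2 = 4405801 ≡ 322 (mod 3053)
8^2048 ≡ 322^2 = 103684 ≡ 2935 (mod 3053)
3052 = 2048 + 512 + 256 + 128 + 64 + 32 + 8 + 4 in binary powers of 2.
So 8^3052 ≡ 2935 · 2099 · 2290 · 107 · 1497 · 871 · 981 · 1043 ≡ 2581 (mod 3053).
Since 2581 ≠ 1, base 8 is a Fermat witness: 3053 is composite.

2581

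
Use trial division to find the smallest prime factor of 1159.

19

1159 is odd.
Digit sum 16, not divisible by 3.
Ends in 9: not divisible by 5.
7: 1159 = 7·165 + 4
11: 1159 = 11·105 + 4
13: 1159 = 13·89 + 2
17: 1159 = 17·68 + 3
19: 1159 = 19·61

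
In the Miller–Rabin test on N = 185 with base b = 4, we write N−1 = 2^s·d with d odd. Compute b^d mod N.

185 − 1 = 184 = 2^3 · 23, so d = 23.
4^1 ≡ 4 (mod 185)
4^2 ≡ 4^2 = 16 ≡ 16 (mod 185)
4^4 ≡ 16^2 = 256 ≡ 71 (mod 185)
4^8 ≡ 71^2 = 5041 ≡ 46 (mod 185)
4^16 ≡ 46^2 = 2116 ≡ 81 (mod 185)
23 = 16 + 4 + 2 + 1 in binary powers of 2.
So 4^23 ≡ 81 · 71 · 16 · 4 ≡ 99 (mod 185).
Squaring chain: 99 → 181 → 16; never reaches −1, so base 4 is a Miller–Rabin witness that 185 is composite.

99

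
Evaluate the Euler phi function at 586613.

Factor: 586613 = 31 · 127 · 149.
φ(586613) = (31−1) · (127−1) · (149−1) = 30 · 126 · 148 = 559440.

559440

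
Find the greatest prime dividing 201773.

83

201773 = 11 · 18343
18343 = 13 · 1411
1411 = 17 · 83
83 is prime.
So 201773 = 11 · 13 · 17 · 83; the largest prime factor is 83.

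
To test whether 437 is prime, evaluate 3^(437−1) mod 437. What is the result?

3^1 ≡ 3 (mod 437)
3^2 ≡ 3^2 = 9 ≡ 9 (mod 437)
3^4 ≡ 9^2 = 81 ≡ 81 (mod 437)
3^8 ≡ 81^2 = 6561 ≡ 6 (mod 437)
3^16 ≡ 6^2 = 36 ≡ 36 (mod 437)
3^32 ≡ 36^2 = 1296 ≡ 422 (mod 437)
3^64 ≡ 422^2 = 178084 ≡ 225 (mod 437)
3^128 ≡ 225^2 = 50625 ≡ 370 (mod 437)
3^256 ≡ 370^2 = 136900 ≡ 119 (mod 437)
436 = 256 + 128 + 32 + 16 + 4 in binary powers of 2.
So 3^436 ≡ 119 · 370 · 422 · 36 · 81 ≡ 347 (mod 437).
Since 347 ≠ 1, base 3 is a Fermat witness: 437 is composite.

347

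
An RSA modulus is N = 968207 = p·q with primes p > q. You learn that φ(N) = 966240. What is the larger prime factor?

φ(n) = (p−1)(q−1) = n − (p+q) + 1, so p + q = 968207 − 966240 + 1 = 1968.
p and q are the roots of t² − 1968t + 968207 = 0.
Discriminant: 1968² − 4·968207 = 3873024 − 3872828 = 196; √196 = 14.
q = (1968 − 14)/2 = 977, p = (1968 + 14)/2 = 991.
Check: 977 · 991 = 968207.

991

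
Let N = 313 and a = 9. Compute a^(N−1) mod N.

1

9^1 ≡ 9 (mod 313)
9^2 ≡ 9^2 = 81 ≡ 81 (mod 313)
9^4 ≡ 81^2 = 6561 ≡ 301 (mod 313)
9^8 ≡ 301^2 = 90601 ≡ 144 (mod 313)
9^16 ≡ 144^2 = 20736 ≡ 78 (mod 313)
9^32 ≡ 78^2 = 6084 ≡ 137 (mod 313)
9^64 ≡ 137^2 = 18769 ≡ 302 (mod 313)
9^128 ≡ 302^2 = 91204 ≡ 121 (mod 313)
9^256 ≡ 121^2 = 14641 ≡ 243 (mod 313)
312 = 256 + 32 + 16 + 8 in binary powers of 2.
So 9^312 ≡ 243 · 137 · 78 · 144 ≡ 1 (mod 313).
Since the result is 1, base 9 gives no evidence that 313 is composite.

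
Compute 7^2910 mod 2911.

7^1 ≡ 7 (mod 2911)
7^2 ≡ 7^2 = 49 ≡ 49 (mod 2911)
7^4 ≡ 49^2 = 2401 ≡ 2401 (mod 2911)
7^8 ≡ 2401^2 = 5764801 ≡ 1021 (mod 2911)
7^16 ≡ 1021^2 = 1042441 ≡ 303 (mod 2911)
7^32 ≡ 303^2 = 91809 ≡ 1568 (mod 2911)
7^64 ≡ 1568^2 = 2458624 ≡ 1740 (mod 2911)
7^128 ≡ 1740^2 = 3027600 ≡ 160 (mod 2911)
7^256 ≡ 160^2 = 25600 ≡ 2312 (mod 2911)
7^512 ≡ 2312^2 = 5345344 ≡ 748 (mod 2911)
7^1024 ≡ 748^2 = 559504 ≡ 592 (mod 2911)
7^2048 ≡ 592^2 = 350464 ≡ 1144 (mod 2911)
2910 = 2048 + 512 + 256 + 64 + 16 + 8 + 4 + 2 in binary powers of 2.
So 7^2910 ≡ 1144 · 748 · 2312 · 1740 · 303 · 1021 · 2401 · 49 ≡ 1795 (mod 2911).
Since 1795 ≠ 1, base 7 is a Fermat witness: 2911 is composite.

1795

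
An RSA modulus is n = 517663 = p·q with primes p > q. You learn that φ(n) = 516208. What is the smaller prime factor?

φ(n) = (p−1)(q−1) = n − (p+q) + 1, so p + q = 517663 − 516208 + 1 = 1456.
p and q are the roots of t² − 1456t + 517663 = 0.
Discriminant: 1456² − 4·517663 = 2119936 − 2070652 = 49284; √49284 = 222.
q = (1456 − 222)/2 = 617, p = (1456 + 222)/2 = 839.
Check: 617 · 839 = 517663.

617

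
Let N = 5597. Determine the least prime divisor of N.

29

5597 is odd.
Digit sum 26, not divisible by 3.
Ends in 7: not divisible by 5.
7: 5597 = 7·799 + 4
11: 5597 = 11·508 + 9
13: 5597 = 13·430 + 7
17: 5597 = 17·329 + 4
19: 5597 = 19·294 + 11
23: 5597 = 23·243 + 8
29: 5597 = 29·193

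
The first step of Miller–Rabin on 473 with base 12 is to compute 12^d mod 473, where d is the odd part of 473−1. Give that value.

473 − 1 = 472 = 2^3 · 59, so d = 59.
12^1 ≡ 12 (mod 473)
12^2 ≡ 12^2 = 144 ≡ 144 (mod 473)
12^4 ≡ 144^2 = 20736 ≡ 397 (mod 473)
12^8 ≡ 397^2 = 157609 ≡ 100 (mod 473)
12^16 ≡ 100^2 = 10000 ≡ 67 (mod 473)
12^32 ≡ 67^2 = 4489 ≡ 232 (mod 473)
59 = 32 + 16 + 8 + 2 + 1 in binary powers of 2.
So 12^59 ≡ 232 · 67 · 100 · 144 · 12 ≡ 331 (mod 473).
Squaring chain: 331 → 298 → 353; never reaches −1, so base 12 is a Miller–Rabin witness that 473 is composite.

331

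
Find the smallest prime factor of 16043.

16043 is odd.
Digit sum 14, not divisible by 3.
Ends in 3: not divisible by 5.
7: 16043 = 7·2291 + 6
11: 16043 = 11·1458 + 5
13: 16043 = 13·1234 + 1
17: 16043 = 17·943 + 12
19: 16043 = 19·844 + 7
23: 16043 = 23·697 + 12
29: 16043 = 29·553 + 6
31: 16043 = 31·517 + 16
37: 16043 = 37·433 + 22
41: 16043 = 41·391 + 12
43: 16043 = 43·373 + 4
47: 16043 = 47·341 + 16
53: 16043 = 53·302 + 37
59: 16043 = 59·271 + 54
61: 16043 = 61·263

61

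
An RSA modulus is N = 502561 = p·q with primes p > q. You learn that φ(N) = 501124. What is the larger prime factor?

839

φ(n) = (p−1)(q−1) = n − (p+q) + 1, so p + q = 502561 − 501124 + 1 = 1438.
p and q are the roots of t² − 1438t + 502561 = 0.
Discriminant: 1438² − 4·502561 = 2067844 − 2010244 = 57600; √57600 = 240.
q = (1438 − 240)/2 = 599, p = (1438 + 240)/2 = 839.
Check: 599 · 839 = 502561.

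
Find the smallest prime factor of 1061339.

61

1061339 is odd.
Digit sum 23, not divisible by 3.
Ends in 9: not divisible by 5.
7: 1061339 = 7·151619 + 6
11: 1061339 = 11·96485 + 4
13: 1061339 = 13·81641 + 6
17: 1061339 = 17·62431 + 12
19: 1061339 = 19·55859 + 18
23: 1061339 = 23·46145 + 4
29: 1061339 = 29·36597 + 26
31: 1061339 = 31·34236 + 23
37: 1061339 = 37·28684 + 31
41: 1061339 = 41·25886 + 13
43: 1061339 = 43·24682 + 13
47: 1061339 = 47·22581 + 32
53: 1061339 = 53·20025 + 14
59: 1061339 = 59·17988 + 47
61: 1061339 = 61·17399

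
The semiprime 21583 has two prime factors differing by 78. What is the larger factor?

191

Since p = q + 78, we have 21583 = q(q + 78), so q² + 78q − 21583 = 0.
Discriminant: 78² + 4·21583 = 6084 + 86332 = 92416; √92416 = 304.
q = (−78 + 304)/2 = 113, and p = q + 78 = 191.
Check: 113 · 191 = 21583.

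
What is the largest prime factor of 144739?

144739 = 7 · 20677
20677 = 23 · 899
899 = 29 · 31
31 is prime.
So 144739 = 7 · 23 · 29 · 31; the largest prime factor is 31.

31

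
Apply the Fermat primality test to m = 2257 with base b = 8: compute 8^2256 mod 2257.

8^1 ≡ 8 (mod 2257)
8^2 ≡ 8^2 = 64 ≡ 64 (mod 2257)
8^4 ≡ 64^2 = 4096 ≡ 1839 (mod 2257)
8^8 ≡ 1839^2 = 3381921 ≡ 935 (mod 2257)
8^16 ≡ 935^2 = 874225 ≡ 766 (mod 2257)
8^32 ≡ 766^2 = 586756 ≡ 2193 (mod 2257)
8^64 ≡ 2193^2 = 4809249 ≡ 1839 (mod 2257)
8^128 ≡ 1839^2 = 3381921 ≡ 935 (mod 2257)
8^256 ≡ 935^2 = 874225 ≡ 766 (mod 2257)
8^512 ≡ 766^2 = 586756 ≡ 2193 (mod 2257)
8^1024 ≡ 2193^2 = 4809249 ≡ 1839 (mod 2257)
8^2048 ≡ 1839^2 = 3381921 ≡ 935 (mod 2257)
2256 = 2048 + 128 + 64 + 16 in binary powers of 2.
So 8^2256 ≡ 935 · 935 · 1839 · 766 ≡ 1925 (mod 2257).
Since 1925 ≠ 1, base 8 is a Fermat witness: 2257 is composite.

1925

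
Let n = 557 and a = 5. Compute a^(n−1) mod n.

5^1 ≡ 5 (mod 557)
5^2 ≡ 5^2 = 25 ≡ 25 (mod 557)
5^4 ≡ 25^2 = 625 ≡ 68 (mod 557)
5^8 ≡ 68^2 = 4624 ≡ 168 (mod 557)
5^16 ≡ 168^2 = 28224 ≡ 374 (mod 557)
5^32 ≡ 374^2 = 139876 ≡ 69 (mod 557)
5^64 ≡ 69^2 = 4761 ≡ 305 (mod 557)
5^128 ≡ 305^2 = 93025 ≡ 6 (mod 557)
5^256 ≡ 6^2 = 36 ≡ 36 (mod 557)
5^512 ≡ 36^2 = 1296 ≡ 182 (mod 557)
556 = 512 + 32 + 8 + 4 in binary powers of 2.
So 5^556 ≡ 182 · 69 · 168 · 68 ≡ 1 (mod 557).
Since the result is 1, base 5 gives no evidence that 557 is composite.

1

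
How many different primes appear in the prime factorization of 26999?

3

26999 = 7^2 · 551
551 = 19 · 29
26999 = 7^2 · 19 · 29, which has 3 distinct prime factors.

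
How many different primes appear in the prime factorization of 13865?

3

13865 = 5 · 2773
2773 = 47 · 59
13865 = 5 · 47 · 59, which has 3 distinct prime factors.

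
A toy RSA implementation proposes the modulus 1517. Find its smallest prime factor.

37

1517 is odd.
Digit sum 14, not divisible by 3.
Ends in 7: not divisible by 5.
7: 1517 = 7·216 + 5
11: 1517 = 11·137 + 10
13: 1517 = 13·116 + 9
17: 1517 = 17·89 + 4
19: 1517 = 19·79 + 16
23: 1517 = 23·65 + 22
29: 1517 = 29·52 + 9
31: 1517 = 31·48 + 29
37: 1517 = 37·41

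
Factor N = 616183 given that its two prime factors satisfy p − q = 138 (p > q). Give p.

857

Since p = q + 138, we have 616183 = q(q + 138), so q² + 138q − 616183 = 0.
Discriminant: 138² + 4·616183 = 19044 + 2464732 = 2483776; √2483776 = 1576.
q = (−138 + 1576)/2 = 719, and p = q + 138 = 857.
Check: 719 · 857 = 616183.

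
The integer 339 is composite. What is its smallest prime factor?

3

339 is odd.
Digit sum 15, divisible by 3.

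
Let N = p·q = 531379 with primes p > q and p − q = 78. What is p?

Since p = q + 78, we have 531379 = q(q + 78), so q² + 78q − 531379 = 0.
Discriminant: 78² + 4·531379 = 6084 + 2125516 = 2131600; √2131600 = 1460.
q = (−78 + 1460)/2 = 691, and p = q + 78 = 769.
Check: 691 · 769 = 531379.

769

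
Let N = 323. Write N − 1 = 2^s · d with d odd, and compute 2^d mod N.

257

323 − 1 = 322 = 2^1 · 161, so d = 161.
2^1 ≡ 2 (mod 323)
2^2 ≡ 2^2 = 4 ≡ 4 (mod 323)
2^4 ≡ 4^2 = 16 ≡ 16 (mod 323)
2^8 ≡ 16^2 = 256 ≡ 256 (mod 323)
2^16 ≡ 256^2 = 65536 ≡ 290 (mod 323)
2^32 ≡ 290^2 = 84100 ≡ 120 (mod 323)
2^64 ≡ 120^2 = 14400 ≡ 188 (mod 323)
2^128 ≡ 188^2 = 35344 ≡ 137 (mod 323)
161 = 128 + 32 + 1 in binary powers of 2.
So 2^161 ≡ 137 · 120 · 2 ≡ 257 (mod 323).
Squaring chain: 257; never reaches −1, so base 2 is a Miller–Rabin witness that 323 is composite.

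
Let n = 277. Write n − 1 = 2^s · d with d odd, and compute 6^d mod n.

277 − 1 = 276 = 2^2 · 69, so d = 69.
6^1 ≡ 6 (mod 277)
6^2 ≡ 6^2 = 36 ≡ 36 (mod 277)
6^4 ≡ 36^2 = 1296 ≡ 188 (mod 277)
6^8 ≡ 188^2 = 35344 ≡ 165 (mod 277)
6^16 ≡ 165^2 = 27225 ≡ 79 (mod 277)
6^32 ≡ 79^2 = 6241 ≡ 147 (mod 277)
6^64 ≡ 147^2 = 21609 ≡ 3 (mod 277)
69 = 64 + 4 + 1 in binary powers of 2.
So 6^69 ≡ 3 · 188 · 6 ≡ 60 (mod 277).
Squaring chain: 60 → 276; reaches −1, so base 6 does not prove 277 composite.

60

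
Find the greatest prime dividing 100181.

100181 = 17 · 5893
5893 = 71 · 83
83 is prime.
So 100181 = 17 · 71 · 83; the largest prime factor is 83.

83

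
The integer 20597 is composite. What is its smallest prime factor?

20597 is odd.
Digit sum 23, not divisible by 3.
Ends in 7: not divisible by 5.
7: 20597 = 7·2942 + 3
11: 20597 = 11·1872 + 5
13: 20597 = 13·1584 + 5
17: 20597 = 17·1211 + 10
19: 20597 = 19·1084 + 1
23: 20597 = 23·895 + 12
29: 20597 = 29·710 + 7
31: 20597 = 31·664 + 13
37: 20597 = 37·556 + 25
41: 20597 = 41·502 + 15
43: 20597 = 43·479

43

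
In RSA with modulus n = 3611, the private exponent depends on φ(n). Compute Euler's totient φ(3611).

3432

Factor: 3611 = 23 · 157.
φ(3611) = (23−1) · (157−1) = 22 · 156 = 3432.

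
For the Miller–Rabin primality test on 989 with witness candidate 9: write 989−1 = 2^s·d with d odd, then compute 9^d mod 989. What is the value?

989 − 1 = 988 = 2^2 · 247, so d = 247.
9^1 ≡ 9 (mod 989)
9^2 ≡ 9^2 = 81 ≡ 81 (mod 989)
9^4 ≡ 81^2 = 6561 ≡ 627 (mod 989)
9^8 ≡ 627^2 = 393129 ≡ 496 (mod 989)
9^16 ≡ 496^2 = 246016 ≡ 744 (mod 989)
9^32 ≡ 744^2 = 553536 ≡ 685 (mod 989)
9^64 ≡ 685^2 = 469225 ≡ 439 (mod 989)
9^128 ≡ 439^2 = 192721 ≡ 855 (mod 989)
247 = 128 + 64 + 32 + 16 + 4 + 2 + 1 in binary powers of 2.
So 9^247 ≡ 855 · 439 · 685 · 744 · 627 · 81 · 9 ≡ 744 (mod 989).
Squaring chain: 744 → 685; never reaches −1, so base 9 is a Miller–Rabin witness that 989 is composite.

744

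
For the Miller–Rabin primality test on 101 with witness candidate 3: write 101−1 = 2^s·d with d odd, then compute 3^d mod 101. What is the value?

101 − 1 = 100 = 2^2 · 25, so d = 25.
3^1 ≡ 3 (mod 101)
3^2 ≡ 3^2 = 9 ≡ 9 (mod 101)
3^4 ≡ 9^2 = 81 ≡ 81 (mod 101)
3^8 ≡ 81^2 = 6561 ≡ 97 (mod 101)
3^16 ≡ 97^2 = 9409 ≡ 16 (mod 101)
25 = 16 + 8 + 1 in binary powers of 2.
So 3^25 ≡ 16 · 97 · 3 ≡ 10 (mod 101).
Squaring chain: 10 → 100; reaches −1, so base 3 does not prove 101 composite.

10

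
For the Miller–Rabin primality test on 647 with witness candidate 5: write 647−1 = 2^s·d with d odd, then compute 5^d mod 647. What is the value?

647 − 1 = 646 = 2^1 · 323, so d = 323.
5^1 ≡ 5 (mod 647)
5^2 ≡ 5^2 = 25 ≡ 25 (mod 647)
5^4 ≡ 25^2 = 625 ≡ 625 (mod 647)
5^8 ≡ 625^2 = 390625 ≡ 484 (mod 647)
5^16 ≡ 484^2 = 234256 ≡ 42 (mod 647)
5^32 ≡ 42^2 = 1764 ≡ 470 (mod 647)
5^64 ≡ 470^2 = 220900 ≡ 273 (mod 647)
5^128 ≡ 273^2 = 74529 ≡ 124 (mod 647)
5^256 ≡ 124^2 = 15376 ≡ 495 (mod 647)
323 = 256 + 64 + 2 + 1 in binary powers of 2.
So 5^323 ≡ 495 · 273 · 25 · 5 ≡ 646 (mod 647).
Since 5^d ≡ 646 (mod 647), base 5 does not prove 647 composite.

646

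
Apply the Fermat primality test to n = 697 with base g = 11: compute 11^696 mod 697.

543

11^1 ≡ 11 (mod 697)
11^2 ≡ 11^2 = 121 ≡ 121 (mod 697)
11^4 ≡ 121^2 = 14641 ≡ 4 (mod 697)
11^8 ≡ 4^2 = 16 ≡ 16 (mod 697)
11^16 ≡ 16^2 = 256 ≡ 256 (mod 697)
11^32 ≡ 256^2 = 65536 ≡ 18 (mod 697)
11^64 ≡ 18^2 = 324 ≡ 324 (mod 697)
11^128 ≡ 324^2 = 104976 ≡ 426 (mod 697)
11^256 ≡ 426^2 = 181476 ≡ 256 (mod 697)
11^512 ≡ 256^2 = 65536 ≡ 18 (mod 697)
696 = 512 + 128 + 32 + 16 + 8 in binary powers of 2.
So 11^696 ≡ 18 · 426 · 18 · 256 · 16 ≡ 543 (mod 697).
Since 543 ≠ 1, base 11 is a Fermat witness: 697 is composite.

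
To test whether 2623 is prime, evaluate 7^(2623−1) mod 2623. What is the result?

7^1 ≡ 7 (mod 2623)
7^2 ≡ 7^2 = 49 ≡ 49 (mod 2623)
7^4 ≡ 49^2 = 2401 ≡ 2401 (mod 2623)
7^8 ≡ 2401^2 = 5764801 ≡ 2070 (mod 2623)
7^16 ≡ 2070^2 = 4284900 ≡ 1541 (mod 2623)
7^32 ≡ 1541^2 = 2374681 ≡ 866 (mod 2623)
7^64 ≡ 866^2 = 749956 ≡ 2401 (mod 2623)
7^128 ≡ 2401^2 = 5764801 ≡ 2070 (mod 2623)
7^256 ≡ 2070^2 = 4284900 ≡ 1541 (mod 2623)
7^512 ≡ 1541^2 = 2374681 ≡ 866 (mod 2623)
7^1024 ≡ 866^2 = 749956 ≡ 2401 (mod 2623)
7^2048 ≡ 2401^2 = 5764801 ≡ 2070 (mod 2623)
2622 = 2048 + 512 + 32 + 16 + 8 + 4 + 2 in binary powers of 2.
So 7^2622 ≡ 2070 · 866 · 866 · 1541 · 2070 · 2401 · 49 ≡ 1979 (mod 2623).
Since 1979 ≠ 1, base 7 is a Fermat witness: 2623 is composite.

1979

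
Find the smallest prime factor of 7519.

73

7519 is odd.
Digit sum 22, not divisible by 3.
Ends in 9: not divisible by 5.
7: 7519 = 7·1074 + 1
11: 7519 = 11·683 + 6
13: 7519 = 13·578 + 5
17: 7519 = 17·442 + 5
19: 7519 = 19·395 + 14
23: 7519 = 23·326 + 21
29: 7519 = 29·259 + 8
31: 7519 = 31·242 + 17
37: 7519 = 37·203 + 8
41: 7519 = 41·183 + 16
43: 7519 = 43·174 + 37
47: 7519 = 47·159 + 46
53: 7519 = 53·141 + 46
59: 7519 = 59·127 + 26
61: 7519 = 61·123 + 16
67: 7519 = 67·112 + 15
71: 7519 = 71·105 + 64
73: 7519 = 73·103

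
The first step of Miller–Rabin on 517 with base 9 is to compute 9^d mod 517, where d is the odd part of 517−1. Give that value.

478

517 − 1 = 516 = 2^2 · 129, so d = 129.
9^1 ≡ 9 (mod 517)
9^2 ≡ 9^2 = 81 ≡ 81 (mod 517)
9^4 ≡ 81^2 = 6561 ≡ 357 (mod 517)
9^8 ≡ 357^2 = 127449 ≡ 267 (mod 517)
9^16 ≡ 267^2 = 71289 ≡ 460 (mod 517)
9^32 ≡ 460^2 = 211600 ≡ 147 (mod 517)
9^64 ≡ 147^2 = 21609 ≡ 412 (mod 517)
9^128 ≡ 412^2 = 169744 ≡ 168 (mod 517)
129 = 128 + 1 in binary powers of 2.
So 9^129 ≡ 168 · 9 ≡ 478 (mod 517).
Squaring chain: 478 → 487; never reaches −1, so base 9 is a Miller–Rabin witness that 517 is composite.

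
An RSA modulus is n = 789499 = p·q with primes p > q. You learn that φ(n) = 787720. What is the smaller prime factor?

839

φ(n) = (p−1)(q−1) = n − (p+q) + 1, so p + q = 789499 − 787720 + 1 = 1780.
p and q are the roots of t² − 1780t + 789499 = 0.
Discriminant: 1780² − 4·789499 = 3168400 − 3157996 = 10404; √10404 = 102.
q = (1780 − 102)/2 = 839, p = (1780 + 102)/2 = 941.
Check: 839 · 941 = 789499.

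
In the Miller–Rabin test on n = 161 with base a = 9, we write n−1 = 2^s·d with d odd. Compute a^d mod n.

161 − 1 = 160 = 2^5 · 5, so d = 5.
9^1 ≡ 9 (mod 161)
9^2 ≡ 9^2 = 81 ≡ 81 (mod 161)
9^4 ≡ 81^2 = 6561 ≡ 121 (mod 161)
5 = 4 + 1 in binary powers of 2.
So 9^5 ≡ 121 · 9 ≡ 123 (mod 161).
Squaring chain: 123 → 156 → 25 → 142 → 39; never reaches −1, so base 9 is a Miller–Rabin witness that 161 is composite.

123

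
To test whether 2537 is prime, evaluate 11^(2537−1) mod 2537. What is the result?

1067

11^1 ≡ 11 (mod 2537)
11^2 ≡ 11^2 = 121 ≡ 121 (mod 2537)
11^4 ≡ 121^2 = 14641 ≡ 1956 (mod 2537)
11^8 ≡ 1956^2 = 3825936 ≡ 140 (mod 2537)
11^16 ≡ 140^2 = 19600 ≡ 1841 (mod 2537)
11^32 ≡ 1841^2 = 3389281 ≡ 2386 (mod 2537)
11^64 ≡ 2386^2 = 5692996 ≡ 2505 (mod 2537)
11^128 ≡ 2505^2 = 6275025 ≡ 1024 (mod 2537)
11^256 ≡ 1024^2 = 1048576 ≡ 795 (mod 2537)
11^512 ≡ 795^2 = 632025 ≡ 312 (mod 2537)
11^1024 ≡ 312^2 = 97344 ≡ 938 (mod 2537)
11^2048 ≡ 938^2 = 879844 ≡ 2042 (mod 2537)
2536 = 2048 + 256 + 128 + 64 + 32 + 8 in binary powers of 2.
So 11^2536 ≡ 2042 · 795 · 1024 · 2505 · 2386 · 140 ≡ 1067 (mod 2537).
Since 1067 ≠ 1, base 11 is a Fermat witness: 2537 is composite.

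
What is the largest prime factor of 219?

73

219 = 3 · 73
73 is prime.
So 219 = 3 · 73; the largest prime factor is 73.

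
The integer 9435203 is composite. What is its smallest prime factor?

47

9435203 is odd.
Digit sum 26, not divisible by 3.
Ends in 3: not divisible by 5.
7: 9435203 = 7·1347886 + 1
11: 9435203 = 11·857745 + 8
13: 9435203 = 13·725784 + 11
17: 9435203 = 17·555011 + 16
19: 9435203 = 19·496589 + 12
23: 9435203 = 23·410226 + 5
29: 9435203 = 29·325351 + 24
31: 9435203 = 31·304361 + 12
37: 9435203 = 37·255005 + 18
41: 9435203 = 41·230126 + 37
43: 9435203 = 43·219423 + 14
47: 9435203 = 47·200749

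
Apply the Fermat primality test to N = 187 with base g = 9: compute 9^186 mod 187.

9^1 ≡ 9 (mod 187)
9^2 ≡ 9^2 = 81 ≡ 81 (mod 187)
9^4 ≡ 81^2 = 6561 ≡ 16 (mod 187)
9^8 ≡ 16^2 = 256 ≡ 69 (mod 187)
9^16 ≡ 69^2 = 4761 ≡ 86 (mod 187)
9^32 ≡ 86^2 = 7396 ≡ 103 (mod 187)
9^64 ≡ 103^2 = 10609 ≡ 137 (mod 187)
9^128 ≡ 137^2 = 18769 ≡ 69 (mod 187)
186 = 128 + 32 + 16 + 8 + 2 in binary powers of 2.
So 9^186 ≡ 69 · 103 · 86 · 69 · 81 ≡ 64 (mod 187).
Since 64 ≠ 1, base 9 is a Fermat witness: 187 is composite.

64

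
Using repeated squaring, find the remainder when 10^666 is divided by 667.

236

10^1 ≡ 10 (mod 667)
10^2 ≡ 10^2 = 100 ≡ 100 (mod 667)
10^4 ≡ 100^2 = 10000 ≡ 662 (mod 667)
10^8 ≡ 662^2 = 438244 ≡ 25 (mod 667)
10^16 ≡ 25^2 = 625 ≡ 625 (mod 667)
10^32 ≡ 625^2 = 390625 ≡ 430 (mod 667)
10^64 ≡ 430^2 = 184900 ≡ 141 (mod 667)
10^128 ≡ 141^2 = 19881 ≡ 538 (mod 667)
10^256 ≡ 538^2 = 289444 ≡ 633 (mod 667)
10^512 ≡ 633^2 = 400689 ≡ 489 (mod 667)
666 = 512 + 128 + 16 + 8 + 2 in binary powers of 2.
So 10^666 ≡ 489 · 538 · 625 · 25 · 100 ≡ 236 (mod 667).
Since 236 ≠ 1, base 10 is a Fermat witness: 667 is composite.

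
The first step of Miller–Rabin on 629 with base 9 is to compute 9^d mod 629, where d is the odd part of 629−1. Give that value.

629 − 1 = 628 = 2^2 · 157, so d = 157.
9^1 ≡ 9 (mod 629)
9^2 ≡ 9^2 = 81 ≡ 81 (mod 629)
9^4 ≡ 81^2 = 6561 ≡ 271 (mod 629)
9^8 ≡ 271^2 = 73441 ≡ 477 (mod 629)
9^16 ≡ 477^2 = 227529 ≡ 460 (mod 629)
9^32 ≡ 460^2 = 211600 ≡ 256 (mod 629)
9^64 ≡ 256^2 = 65536 ≡ 120 (mod 629)
9^128 ≡ 120^2 = 14400 ≡ 562 (mod 629)
157 = 128 + 16 + 8 + 4 + 1 in binary powers of 2.
So 9^157 ≡ 562 · 460 · 477 · 271 · 9 ≡ 382 (mod 629).
Squaring chain: 382 → 625; never reaches −1, so base 9 is a Miller–Rabin witness that 629 is composite.

382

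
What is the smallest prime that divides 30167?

30167 is odd.
Digit sum 17, not divisible by 3.
Ends in 7: not divisible by 5.
7: 30167 = 7·4309 + 4
11: 30167 = 11·2742 + 5
13: 30167 = 13·2320 + 7
17: 30167 = 17·1774 + 9
19: 30167 = 19·1587 + 14
23: 30167 = 23·1311 + 14
29: 30167 = 29·1040 + 7
31: 30167 = 31·973 + 4
37: 30167 = 37·815 + 12
41: 30167 = 41·735 + 32
43: 30167 = 43·701 + 24
47: 30167 = 47·641 + 40
53: 30167 = 53·569 + 10
59: 30167 = 59·511 + 18
61: 30167 = 61·494 + 33
67: 30167 = 67·450 + 17
71: 30167 = 71·424 + 63
73: 30167 = 73·413 + 18
79: 30167 = 79·381 + 68
83: 30167 = 83·363 + 38
89: 30167 = 89·338 + 85
97: 30167 = 97·311

97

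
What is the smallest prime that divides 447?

3

447 is odd.
Digit sum 15, divisible by 3.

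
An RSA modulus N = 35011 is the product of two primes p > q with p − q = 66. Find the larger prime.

Since p = q + 66, we have 35011 = q(q + 66), so q² + 66q − 35011 = 0.
Discriminant: 66² + 4·35011 = 4356 + 140044 = 144400; √144400 = 380.
q = (−66 + 380)/2 = 157, and p = q + 66 = 223.
Check: 157 · 223 = 35011.

223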